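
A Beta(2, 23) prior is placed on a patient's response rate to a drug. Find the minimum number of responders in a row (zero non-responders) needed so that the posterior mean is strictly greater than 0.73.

k = 61

After k responders and 0 non-responders the posterior is Beta(2+k, 23), with mean (2+k)/(2+23+k).
Set (2+k)/(25+k) > 0.73 and solve: k > (0.73·25 − 2)/(1 − 0.73) = 60.185.
The smallest integer exceeding 60.185 is 61, and checking k=61: (63)/(86) = 0.7326 > 0.73.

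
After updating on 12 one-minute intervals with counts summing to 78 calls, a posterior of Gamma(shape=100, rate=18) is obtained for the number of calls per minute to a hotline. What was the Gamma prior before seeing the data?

Gamma(shape=22, rate=6)

A Gamma(α, β) prior (rate parametrization) on a Poisson rate with n observations summing to S gives posterior Gamma(α+S, β+n).
So α = 100 − 78 = 22 and β = 18 − 12 = 6.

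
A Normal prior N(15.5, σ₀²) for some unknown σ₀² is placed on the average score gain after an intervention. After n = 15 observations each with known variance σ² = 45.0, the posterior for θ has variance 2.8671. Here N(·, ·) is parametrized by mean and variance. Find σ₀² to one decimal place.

Posterior precision equals prior precision plus data precision: 1/σ_n² = 1/σ₀² + n/σ².
So 1/σ₀² = 1/2.8671 − 15/45.0 = 0.348784 − 0.333333 = 0.015451.
Hence σ₀² = 1/0.015451 ≈ 64.7.

σ₀² = 64.7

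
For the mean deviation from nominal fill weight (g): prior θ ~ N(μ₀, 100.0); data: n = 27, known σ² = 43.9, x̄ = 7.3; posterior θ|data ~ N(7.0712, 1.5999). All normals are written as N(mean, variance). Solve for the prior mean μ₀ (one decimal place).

With known observation variance, the Normal–Normal posterior has precision τ_n = τ₀ + n/σ² and mean μ_n = (τ₀μ₀ + (n/σ²)x̄)/τ_n.
Here τ₀ = 1/100.0 = 0.010000 and τ_data = 27/43.9 = 0.615034, so τ_n = 0.625034.
Rearranging for μ₀: μ₀ = (μ_n·τ_n − τ_data·x̄)/τ₀ = (7.0712·0.625034 − 0.615034·7.3) / 0.010000 = -0.070008/0.010000 ≈ -7.0.

μ₀ = -7.0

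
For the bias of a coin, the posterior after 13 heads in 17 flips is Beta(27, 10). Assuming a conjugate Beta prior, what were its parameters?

Beta is conjugate to the binomial likelihood: posterior = Beta(a+s, b+f).
So a = 27 − 13 = 14 and b = 10 − 4 = 6.

Beta(14, 6)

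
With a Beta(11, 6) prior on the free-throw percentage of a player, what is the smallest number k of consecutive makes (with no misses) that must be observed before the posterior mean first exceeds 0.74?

After k makes and 0 misses the posterior is Beta(11+k, 6), with mean (11+k)/(11+6+k).
Set (11+k)/(17+k) > 0.74 and solve: k > (0.74·17 − 11)/(1 − 0.74) = 6.077.
The smallest integer exceeding 6.077 is 7, and checking k=7: (18)/(24) = 0.7500 > 0.74.

k = 7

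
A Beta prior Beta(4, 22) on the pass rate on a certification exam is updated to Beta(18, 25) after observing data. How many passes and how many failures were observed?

14 passes and 3 failures

Under Beta–binomial conjugacy the posterior parameters are (α+s, β+f).
So s = 18 − 4 = 14 and f = 25 − 22 = 3.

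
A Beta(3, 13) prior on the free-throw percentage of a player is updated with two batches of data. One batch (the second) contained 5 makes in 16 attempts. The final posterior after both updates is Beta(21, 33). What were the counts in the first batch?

Because Beta–binomial updating is additive in the counts, the combined data contributed (α_post−α_prior, β_post−β_prior) successes and failures.
Total across both batches: 21−3=18 makes, 33−13=20 misses.
Subtract the second batch: 18−5=13 makes and 20−11=9 misses.

13 makes and 9 misses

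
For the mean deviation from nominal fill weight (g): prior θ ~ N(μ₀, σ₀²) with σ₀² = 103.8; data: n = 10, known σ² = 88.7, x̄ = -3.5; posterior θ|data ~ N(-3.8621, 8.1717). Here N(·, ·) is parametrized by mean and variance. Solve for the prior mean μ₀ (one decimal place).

μ₀ = -8.1

With known observation variance, the Normal–Normal posterior has precision τ_n = τ₀ + n/σ² and mean μ_n = (τ₀μ₀ + (n/σ²)x̄)/τ_n.
Here τ₀ = 1/103.8 = 0.009634 and τ_data = 10/88.7 = 0.112740, so τ_n = 0.122374.
Rearranging for μ₀: μ₀ = (μ_n·τ_n − τ_data·x̄)/τ₀ = (-3.8621·0.122374 − 0.112740·-3.5) / 0.009634 = -0.078031/0.009634 ≈ -8.1.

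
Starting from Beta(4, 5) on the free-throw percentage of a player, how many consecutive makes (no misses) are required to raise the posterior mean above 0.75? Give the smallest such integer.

k = 12

After k makes and 0 misses the posterior is Beta(4+k, 5), with mean (4+k)/(4+5+k).
Set (4+k)/(9+k) > 0.75 and solve: k > (0.75·9 − 4)/(1 − 0.75) = 11.000.
The smallest integer exceeding 11.000 is 12, and checking k=12: (16)/(21) = 0.7619 > 0.75.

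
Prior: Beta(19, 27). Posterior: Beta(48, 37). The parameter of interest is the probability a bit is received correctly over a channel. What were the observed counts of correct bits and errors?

29 correct bits and 10 errors

Under Beta–binomial conjugacy the posterior parameters are (α+s, β+f).
So s = 48 − 19 = 29 and f = 37 − 27 = 10.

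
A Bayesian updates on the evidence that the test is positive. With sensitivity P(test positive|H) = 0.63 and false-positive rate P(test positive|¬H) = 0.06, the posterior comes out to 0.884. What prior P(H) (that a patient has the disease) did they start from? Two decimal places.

P(H) = 0.42

In odds form, posterior odds = prior odds × likelihood ratio, so prior odds = posterior odds ÷ LR.
Posterior odds = 0.884/(1−0.884) = 7.6207. LR = 0.63/0.06 = 10.5000.
Prior odds = 7.6207/10.5000 = 0.7258, so P(H) = 0.7258/(1+0.7258) ≈ 0.42.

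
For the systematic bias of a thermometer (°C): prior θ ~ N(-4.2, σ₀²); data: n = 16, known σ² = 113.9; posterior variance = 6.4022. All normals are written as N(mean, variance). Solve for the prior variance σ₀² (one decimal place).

For the Normal–Normal model with known σ², precisions add: τ_n = τ₀ + n/σ².
So 1/σ₀² = 1/6.4022 − 16/113.9 = 0.156196 − 0.140474 = 0.015722.
Hence σ₀² = 1/0.015722 ≈ 63.6.

σ₀² = 63.6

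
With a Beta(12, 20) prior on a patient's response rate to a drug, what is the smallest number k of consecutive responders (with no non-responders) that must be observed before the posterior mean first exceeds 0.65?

k = 26

After k responders and 0 non-responders the posterior is Beta(12+k, 20), with mean (12+k)/(12+20+k).
Set (12+k)/(32+k) > 0.65 and solve: k > (0.65·32 − 12)/(1 − 0.65) = 25.143.
The smallest integer exceeding 25.143 is 26, and checking k=26: (38)/(58) = 0.6552 > 0.65.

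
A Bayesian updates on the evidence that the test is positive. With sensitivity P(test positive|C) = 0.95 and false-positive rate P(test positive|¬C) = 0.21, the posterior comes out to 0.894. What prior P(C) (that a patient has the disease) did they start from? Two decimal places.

P(C) = 0.65

In odds form, posterior odds = prior odds × likelihood ratio, so prior odds = posterior odds ÷ LR.
Posterior odds = 0.894/(1−0.894) = 8.4340. LR = 0.95/0.21 = 4.5238.
Prior odds = 8.4340/4.5238 = 1.8644, so P(C) = 1.8644/(1+1.8644) ≈ 0.65.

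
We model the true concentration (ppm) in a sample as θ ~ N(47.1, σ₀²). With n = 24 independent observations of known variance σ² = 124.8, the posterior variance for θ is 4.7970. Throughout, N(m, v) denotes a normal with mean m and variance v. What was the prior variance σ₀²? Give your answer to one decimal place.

σ₀² = 61.9

For the Normal–Normal model with known σ², precisions add: τ_n = τ₀ + n/σ².
So 1/σ₀² = 1/4.7970 − 24/124.8 = 0.208464 − 0.192308 = 0.016156.
Hence σ₀² = 1/0.016156 ≈ 61.9.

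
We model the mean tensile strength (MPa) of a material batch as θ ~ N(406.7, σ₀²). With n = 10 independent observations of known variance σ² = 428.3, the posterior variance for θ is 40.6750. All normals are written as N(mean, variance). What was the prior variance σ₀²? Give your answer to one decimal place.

Posterior precision equals prior precision plus data precision: 1/σ_n² = 1/σ₀² + n/σ².
So 1/σ₀² = 1/40.6750 − 10/428.3 = 0.024585 − 0.023348 = 0.001237.
Hence σ₀² = 1/0.001237 ≈ 808.4.

σ₀² = 808.4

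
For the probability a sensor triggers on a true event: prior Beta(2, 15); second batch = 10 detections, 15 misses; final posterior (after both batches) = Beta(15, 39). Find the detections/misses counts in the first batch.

3 detections and 9 misses

Sequential conjugate updates are equivalent to a single update on the pooled data, so total successes = posterior α − prior α and total failures = posterior β − prior β.
Total across both batches: 15−2=13 detections, 39−15=24 misses.
Subtract the second batch: 13−10=3 detections and 24−15=9 misses.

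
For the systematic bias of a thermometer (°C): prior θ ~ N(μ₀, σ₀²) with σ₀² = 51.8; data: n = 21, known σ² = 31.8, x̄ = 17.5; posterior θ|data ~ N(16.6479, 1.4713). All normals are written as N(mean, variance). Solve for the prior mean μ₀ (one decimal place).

With known observation variance, the Normal–Normal posterior has precision τ_n = τ₀ + n/σ² and mean μ_n = (τ₀μ₀ + (n/σ²)x̄)/τ_n.
Here τ₀ = 1/51.8 = 0.019305 and τ_data = 21/31.8 = 0.660377, so τ_n = 0.679682.
Rearranging for μ₀: μ₀ = (μ_n·τ_n − τ_data·x̄)/τ₀ = (16.6479·0.679682 − 0.660377·17.5) / 0.019305 = -0.241320/0.019305 ≈ -12.5.

μ₀ = -12.5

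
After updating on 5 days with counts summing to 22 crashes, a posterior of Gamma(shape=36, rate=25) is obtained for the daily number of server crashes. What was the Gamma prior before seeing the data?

Gamma(shape=14, rate=20)

Gamma–Poisson conjugacy: posterior shape = α + Σxᵢ, posterior rate = β + n.
So α = 36 − 22 = 14 and β = 25 − 5 = 20.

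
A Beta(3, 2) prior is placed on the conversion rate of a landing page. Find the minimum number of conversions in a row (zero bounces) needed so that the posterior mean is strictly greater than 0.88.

After k conversions and 0 bounces the posterior is Beta(3+k, 2), with mean (3+k)/(3+2+k).
Set (3+k)/(5+k) > 0.88 and solve: k > (0.88·5 − 3)/(1 − 0.88) = 11.667.
The smallest integer exceeding 11.667 is 12, and checking k=12: (15)/(17) = 0.8824 > 0.88.

k = 12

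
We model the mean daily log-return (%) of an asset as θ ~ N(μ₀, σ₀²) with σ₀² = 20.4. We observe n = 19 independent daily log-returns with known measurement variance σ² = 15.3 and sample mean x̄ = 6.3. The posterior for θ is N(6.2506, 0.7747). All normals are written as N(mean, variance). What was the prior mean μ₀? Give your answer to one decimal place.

μ₀ = 5.0

With known observation variance, the Normal–Normal posterior has precision τ_n = τ₀ + n/σ² and mean μ_n = (τ₀μ₀ + (n/σ²)x̄)/τ_n.
Here τ₀ = 1/20.4 = 0.049020 and τ_data = 19/15.3 = 1.241830, so τ_n = 1.290850.
Rearranging for μ₀: μ₀ = (μ_n·τ_n − τ_data·x̄)/τ₀ = (6.2506·1.290850 − 1.241830·6.3) / 0.049020 = 0.245058/0.049020 ≈ 5.0.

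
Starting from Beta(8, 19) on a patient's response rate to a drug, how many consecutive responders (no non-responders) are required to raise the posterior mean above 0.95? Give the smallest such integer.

After k responders and 0 non-responders the posterior is Beta(8+k, 19), with mean (8+k)/(8+19+k).
Set (8+k)/(27+k) > 0.95 and solve: k > (0.95·27 − 8)/(1 − 0.95) = 353.000.
The smallest integer exceeding 353.000 is 354, and checking k=354: (362)/(381) = 0.9501 > 0.95.

k = 354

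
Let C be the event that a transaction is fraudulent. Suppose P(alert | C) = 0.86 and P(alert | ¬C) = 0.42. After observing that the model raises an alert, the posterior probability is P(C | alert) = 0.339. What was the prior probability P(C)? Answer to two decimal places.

Bayes' rule in odds form gives O(C|E) = O(C)·[P(E|C)/P(E|¬C)], hence O(C) = O(C|E)/LR.
Posterior odds = 0.339/(1−0.339) = 0.5129. LR = 0.86/0.42 = 2.0476.
Prior odds = 0.5129/2.0476 = 0.2505, so P(C) = 0.2505/(1+0.2505) ≈ 0.20.

P(C) = 0.20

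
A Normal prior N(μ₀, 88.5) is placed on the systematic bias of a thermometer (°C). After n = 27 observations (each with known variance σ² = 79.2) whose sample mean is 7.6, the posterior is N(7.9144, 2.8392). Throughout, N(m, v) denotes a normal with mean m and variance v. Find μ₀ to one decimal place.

With known observation variance, the Normal–Normal posterior has precision τ_n = τ₀ + n/σ² and mean μ_n = (τ₀μ₀ + (n/σ²)x̄)/τ_n.
Here τ₀ = 1/88.5 = 0.011299 and τ_data = 27/79.2 = 0.340909, so τ_n = 0.352208.
Rearranging for μ₀: μ₀ = (μ_n·τ_n − τ_data·x̄)/τ₀ = (7.9144·0.352208 − 0.340909·7.6) / 0.011299 = 0.196607/0.011299 ≈ 17.4.

μ₀ = 17.4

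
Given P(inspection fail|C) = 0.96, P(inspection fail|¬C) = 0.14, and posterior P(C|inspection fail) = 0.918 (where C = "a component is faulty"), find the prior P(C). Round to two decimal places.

Bayes' rule in odds form gives O(C|E) = O(C)·[P(E|C)/P(E|¬C)], hence O(C) = O(C|E)/LR.
Posterior odds = 0.918/(1−0.918) = 11.1951. LR = 0.96/0.14 = 6.8571.
Prior odds = 11.1951/6.8571 = 1.6326, so P(C) = 1.6326/(1+1.6326) ≈ 0.62.

P(C) = 0.62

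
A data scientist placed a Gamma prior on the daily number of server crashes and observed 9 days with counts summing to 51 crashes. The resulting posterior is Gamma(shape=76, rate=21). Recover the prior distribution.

Gamma–Poisson conjugacy: posterior shape = α + Σxᵢ, posterior rate = β + n.
So α = 76 − 51 = 25 and β = 21 − 9 = 12.

Gamma(shape=25, rate=12)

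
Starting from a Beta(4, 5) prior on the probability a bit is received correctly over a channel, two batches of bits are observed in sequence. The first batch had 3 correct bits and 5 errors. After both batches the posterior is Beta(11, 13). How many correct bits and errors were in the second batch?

4 correct bits and 3 errors

Sequential conjugate updates are equivalent to a single update on the pooled data, so total successes = posterior α − prior α and total failures = posterior β − prior β.
Total across both batches: 11−4=7 correct bits, 13−5=8 errors.
Subtract the first batch: 7−3=4 correct bits and 8−5=3 errors.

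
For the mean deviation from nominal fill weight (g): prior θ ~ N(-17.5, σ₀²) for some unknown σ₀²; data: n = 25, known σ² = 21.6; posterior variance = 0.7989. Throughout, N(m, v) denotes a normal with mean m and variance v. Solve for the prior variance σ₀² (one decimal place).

σ₀² = 10.6

Posterior precision equals prior precision plus data precision: 1/σ_n² = 1/σ₀² + n/σ².
So 1/σ₀² = 1/0.7989 − 25/21.6 = 1.251721 − 1.157407 = 0.094314.
Hence σ₀² = 1/0.094314 ≈ 10.6.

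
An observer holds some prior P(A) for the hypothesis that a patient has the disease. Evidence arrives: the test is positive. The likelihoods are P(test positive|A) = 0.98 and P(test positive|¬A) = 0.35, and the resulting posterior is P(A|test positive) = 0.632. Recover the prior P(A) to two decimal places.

Bayes' rule in odds form gives O(A|E) = O(A)·[P(E|A)/P(E|¬A)], hence O(A) = O(A|E)/LR.
Posterior odds = 0.632/(1−0.632) = 1.7174. LR = 0.98/0.35 = 2.8000.
Prior odds = 1.7174/2.8000 = 0.6134, so P(A) = 0.6134/(1+0.6134) ≈ 0.38.

P(A) = 0.38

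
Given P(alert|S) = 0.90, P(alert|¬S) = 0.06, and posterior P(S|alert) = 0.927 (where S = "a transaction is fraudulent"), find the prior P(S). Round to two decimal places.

P(S) = 0.46

In odds form, posterior odds = prior odds × likelihood ratio, so prior odds = posterior odds ÷ LR.
Posterior odds = 0.927/(1−0.927) = 12.6986. LR = 0.90/0.06 = 15.0000.
Prior odds = 12.6986/15.0000 = 0.8466, so P(S) = 0.8466/(1+0.8466) ≈ 0.46.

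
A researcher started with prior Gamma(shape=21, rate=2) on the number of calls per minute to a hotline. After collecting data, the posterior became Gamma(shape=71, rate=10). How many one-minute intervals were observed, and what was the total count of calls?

Gamma–Poisson conjugacy: posterior shape = α + Σxᵢ, posterior rate = β + n.
Matching: Σxᵢ = 71 − 21 = 50 and n = 10 − 2 = 8.

n = 8 one-minute intervals with total 50 calls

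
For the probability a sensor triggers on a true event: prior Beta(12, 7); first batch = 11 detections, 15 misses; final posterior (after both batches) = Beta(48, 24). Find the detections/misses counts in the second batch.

25 detections and 2 misses

Sequential conjugate updates are equivalent to a single update on the pooled data, so total successes = posterior α − prior α and total failures = posterior β − prior β.
Total across both batches: 48−12=36 detections, 24−7=17 misses.
Subtract the first batch: 36−11=25 detections and 17−15=2 misses.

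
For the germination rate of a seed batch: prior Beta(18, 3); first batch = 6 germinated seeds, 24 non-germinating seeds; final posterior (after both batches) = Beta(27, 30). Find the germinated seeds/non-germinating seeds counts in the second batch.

Sequential conjugate updates are equivalent to a single update on the pooled data, so total successes = posterior α − prior α and total failures = posterior β − prior β.
Total across both batches: 27−18=9 germinated seeds, 30−3=27 non-germinating seeds.
Subtract the first batch: 9−6=3 germinated seeds and 27−24=3 non-germinating seeds.

3 germinated seeds and 3 non-germinating seeds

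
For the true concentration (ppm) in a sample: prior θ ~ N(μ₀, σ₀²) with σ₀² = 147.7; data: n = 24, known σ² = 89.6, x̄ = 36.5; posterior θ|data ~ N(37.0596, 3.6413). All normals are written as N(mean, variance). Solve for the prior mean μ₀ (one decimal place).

The posterior mean is a precision-weighted average: μ_n = (τ₀μ₀ + τ_data·x̄)/(τ₀+τ_data), with τ₀=1/σ₀² and τ_data=n/σ².
Here τ₀ = 1/147.7 = 0.006770 and τ_data = 24/89.6 = 0.267857, so τ_n = 0.274627.
Rearranging for μ₀: μ₀ = (μ_n·τ_n − τ_data·x̄)/τ₀ = (37.0596·0.274627 − 0.267857·36.5) / 0.006770 = 0.400786/0.006770 ≈ 59.2.

μ₀ = 59.2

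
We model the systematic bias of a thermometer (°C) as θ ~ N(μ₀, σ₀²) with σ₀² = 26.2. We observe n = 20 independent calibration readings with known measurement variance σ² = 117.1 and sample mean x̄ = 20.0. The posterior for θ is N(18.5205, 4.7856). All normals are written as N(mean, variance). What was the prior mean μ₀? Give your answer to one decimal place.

The posterior mean is a precision-weighted average: μ_n = (τ₀μ₀ + τ_data·x̄)/(τ₀+τ_data), with τ₀=1/σ₀² and τ_data=n/σ².
Here τ₀ = 1/26.2 = 0.038168 and τ_data = 20/117.1 = 0.170794, so τ_n = 0.208962.
Rearranging for μ₀: μ₀ = (μ_n·τ_n − τ_data·x̄)/τ₀ = (18.5205·0.208962 − 0.170794·20.0) / 0.038168 = 0.454201/0.038168 ≈ 11.9.

μ₀ = 11.9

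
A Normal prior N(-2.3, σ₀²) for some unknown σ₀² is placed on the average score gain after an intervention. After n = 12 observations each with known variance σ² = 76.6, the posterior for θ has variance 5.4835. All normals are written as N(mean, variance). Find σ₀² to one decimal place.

Posterior precision equals prior precision plus data precision: 1/σ_n² = 1/σ₀² + n/σ².
So 1/σ₀² = 1/5.4835 − 12/76.6 = 0.182365 − 0.156658 = 0.025707.
Hence σ₀² = 1/0.025707 ≈ 38.9.

σ₀² = 38.9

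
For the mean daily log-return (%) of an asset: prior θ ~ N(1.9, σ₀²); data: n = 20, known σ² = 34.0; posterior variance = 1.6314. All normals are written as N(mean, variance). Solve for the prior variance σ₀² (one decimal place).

Posterior precision equals prior precision plus data precision: 1/σ_n² = 1/σ₀² + n/σ².
So 1/σ₀² = 1/1.6314 − 20/34.0 = 0.612970 − 0.588235 = 0.024735.
Hence σ₀² = 1/0.024735 ≈ 40.4.

σ₀² = 40.4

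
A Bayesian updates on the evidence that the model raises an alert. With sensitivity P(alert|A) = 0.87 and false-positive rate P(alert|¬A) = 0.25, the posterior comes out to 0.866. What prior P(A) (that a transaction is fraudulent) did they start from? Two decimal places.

Bayes' rule in odds form gives O(A|E) = O(A)·[P(E|A)/P(E|¬A)], hence O(A) = O(A|E)/LR.
Posterior odds = 0.866/(1−0.866) = 6.4627. LR = 0.87/0.25 = 3.4800.
Prior odds = 6.4627/3.4800 = 1.8571, so P(A) = 1.8571/(1+1.8571) ≈ 0.65.

P(A) = 0.65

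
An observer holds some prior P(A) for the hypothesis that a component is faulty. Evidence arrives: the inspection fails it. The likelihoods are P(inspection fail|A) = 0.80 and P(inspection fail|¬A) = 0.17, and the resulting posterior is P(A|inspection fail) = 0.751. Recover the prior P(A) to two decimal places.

P(A) = 0.39

Bayes' rule in odds form gives O(A|E) = O(A)·[P(E|A)/P(E|¬A)], hence O(A) = O(A|E)/LR.
Posterior odds = 0.751/(1−0.751) = 3.0161. LR = 0.80/0.17 = 4.7059.
Prior odds = 3.0161/4.7059 = 0.6409, so P(A) = 0.6409/(1+0.6409) ≈ 0.39.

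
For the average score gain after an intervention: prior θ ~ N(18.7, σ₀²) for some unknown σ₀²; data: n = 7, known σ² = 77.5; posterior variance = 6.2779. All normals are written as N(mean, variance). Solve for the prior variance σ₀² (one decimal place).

For the Normal–Normal model with known σ², precisions add: τ_n = τ₀ + n/σ².
So 1/σ₀² = 1/6.2779 − 7/77.5 = 0.159289 − 0.090323 = 0.068966.
Hence σ₀² = 1/0.068966 ≈ 14.5.

σ₀² = 14.5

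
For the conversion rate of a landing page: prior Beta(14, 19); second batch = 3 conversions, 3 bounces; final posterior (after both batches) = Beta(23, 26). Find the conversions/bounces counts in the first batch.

6 conversions and 4 bounces

Because Beta–binomial updating is additive in the counts, the combined data contributed (α_post−α_prior, β_post−β_prior) successes and failures.
Total across both batches: 23−14=9 conversions, 26−19=7 bounces.
Subtract the second batch: 9−3=6 conversions and 7−3=4 bounces.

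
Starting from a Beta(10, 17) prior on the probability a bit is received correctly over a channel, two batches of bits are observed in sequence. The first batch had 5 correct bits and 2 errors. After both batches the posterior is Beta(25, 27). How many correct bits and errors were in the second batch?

Because Beta–binomial updating is additive in the counts, the combined data contributed (α_post−α_prior, β_post−β_prior) successes and failures.
Total across both batches: 25−10=15 correct bits, 27−17=10 errors.
Subtract the first batch: 15−5=10 correct bits and 10−2=8 errors.

10 correct bits and 8 errors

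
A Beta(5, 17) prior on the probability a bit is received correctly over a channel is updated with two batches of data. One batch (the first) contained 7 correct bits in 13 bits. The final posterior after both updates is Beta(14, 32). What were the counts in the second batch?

2 correct bits and 9 errors

Sequential conjugate updates are equivalent to a single update on the pooled data, so total successes = posterior α − prior α and total failures = posterior β − prior β.
Total across both batches: 14−5=9 correct bits, 32−17=15 errors.
Subtract the first batch: 9−7=2 correct bits and 15−6=9 errors.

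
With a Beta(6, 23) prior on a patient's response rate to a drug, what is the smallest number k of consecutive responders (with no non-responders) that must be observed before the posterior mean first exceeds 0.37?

k = 8

After k responders and 0 non-responders the posterior is Beta(6+k, 23), with mean (6+k)/(6+23+k).
Set (6+k)/(29+k) > 0.37 and solve: k > (0.37·29 − 6)/(1 − 0.37) = 7.508.
The smallest integer exceeding 7.508 is 8.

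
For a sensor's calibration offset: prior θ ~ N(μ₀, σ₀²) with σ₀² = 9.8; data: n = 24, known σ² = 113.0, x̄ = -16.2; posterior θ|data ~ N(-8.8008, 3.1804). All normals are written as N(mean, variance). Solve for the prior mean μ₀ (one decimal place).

μ₀ = 6.6

The posterior mean is a precision-weighted average: μ_n = (τ₀μ₀ + τ_data·x̄)/(τ₀+τ_data), with τ₀=1/σ₀² and τ_data=n/σ².
Here τ₀ = 1/9.8 = 0.102041 and τ_data = 24/113.0 = 0.212389, so τ_n = 0.314430.
Rearranging for μ₀: μ₀ = (μ_n·τ_n − τ_data·x̄)/τ₀ = (-8.8008·0.314430 − 0.212389·-16.2) / 0.102041 = 0.673466/0.102041 ≈ 6.6.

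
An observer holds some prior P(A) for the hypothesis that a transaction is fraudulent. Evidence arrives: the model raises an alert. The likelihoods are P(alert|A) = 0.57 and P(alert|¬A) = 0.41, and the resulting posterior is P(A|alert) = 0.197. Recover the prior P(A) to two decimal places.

P(A) = 0.15

Bayes' rule in odds form gives O(A|E) = O(A)·[P(E|A)/P(E|¬A)], hence O(A) = O(A|E)/LR.
Posterior odds = 0.197/(1−0.197) = 0.2453. LR = 0.57/0.41 = 1.3902.
Prior odds = 0.2453/1.3902 = 0.1764, so P(A) = 0.1764/(1+0.1764) ≈ 0.15.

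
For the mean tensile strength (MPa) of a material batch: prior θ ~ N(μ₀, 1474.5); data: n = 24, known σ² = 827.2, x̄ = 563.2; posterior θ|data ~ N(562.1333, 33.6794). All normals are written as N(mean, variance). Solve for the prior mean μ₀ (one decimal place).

The posterior mean is a precision-weighted average: μ_n = (τ₀μ₀ + τ_data·x̄)/(τ₀+τ_data), with τ₀=1/σ₀² and τ_data=n/σ².
Here τ₀ = 1/1474.5 = 0.000678 and τ_data = 24/827.2 = 0.029014, so τ_n = 0.029692.
Rearranging for μ₀: μ₀ = (μ_n·τ_n − τ_data·x̄)/τ₀ = (562.1333·0.029692 − 0.029014·563.2) / 0.000678 = 0.350177/0.000678 ≈ 516.5.

μ₀ = 516.5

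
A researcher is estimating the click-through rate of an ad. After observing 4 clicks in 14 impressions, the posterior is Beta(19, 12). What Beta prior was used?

Beta(15, 2)

A Beta(a, b) prior with s successes and f failures in binomial data gives a Beta(a+s, b+f) posterior.
So a = 19 − 4 = 15 and b = 12 − 10 = 2.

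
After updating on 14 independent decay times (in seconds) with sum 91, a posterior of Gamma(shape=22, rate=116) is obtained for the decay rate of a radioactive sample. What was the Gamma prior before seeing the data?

Gamma(shape=8, rate=25)

Gamma–exponential conjugacy: posterior shape = α + n, posterior rate = β + Σtᵢ.
So α = 22 − 14 = 8 and β = 116 − 91 = 25.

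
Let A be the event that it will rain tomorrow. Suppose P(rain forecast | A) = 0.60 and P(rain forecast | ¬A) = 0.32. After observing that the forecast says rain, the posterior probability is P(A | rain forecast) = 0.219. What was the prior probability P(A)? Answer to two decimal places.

P(A) = 0.13

In odds form, posterior odds = prior odds × likelihood ratio, so prior odds = posterior odds ÷ LR.
Posterior odds = 0.219/(1−0.219) = 0.2804. LR = 0.60/0.32 = 1.8750.
Prior odds = 0.2804/1.8750 = 0.1495, so P(A) = 0.1495/(1+0.1495) ≈ 0.13.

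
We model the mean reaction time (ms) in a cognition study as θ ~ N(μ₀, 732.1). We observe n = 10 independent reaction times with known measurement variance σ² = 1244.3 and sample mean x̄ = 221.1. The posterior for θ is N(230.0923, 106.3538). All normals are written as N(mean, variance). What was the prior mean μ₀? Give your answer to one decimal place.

With known observation variance, the Normal–Normal posterior has precision τ_n = τ₀ + n/σ² and mean μ_n = (τ₀μ₀ + (n/σ²)x̄)/τ_n.
Here τ₀ = 1/732.1 = 0.001366 and τ_data = 10/1244.3 = 0.008037, so τ_n = 0.009403.
Rearranging for μ₀: μ₀ = (μ_n·τ_n − τ_data·x̄)/τ₀ = (230.0923·0.009403 − 0.008037·221.1) / 0.001366 = 0.386577/0.001366 ≈ 283.0.

μ₀ = 283.0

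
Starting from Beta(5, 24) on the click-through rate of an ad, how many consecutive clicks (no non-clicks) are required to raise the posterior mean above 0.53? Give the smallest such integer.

After k clicks and 0 non-clicks the posterior is Beta(5+k, 24), with mean (5+k)/(5+24+k).
Set (5+k)/(29+k) > 0.53 and solve: k > (0.53·29 − 5)/(1 − 0.53) = 22.064.
The smallest integer exceeding 22.064 is 23.

k = 23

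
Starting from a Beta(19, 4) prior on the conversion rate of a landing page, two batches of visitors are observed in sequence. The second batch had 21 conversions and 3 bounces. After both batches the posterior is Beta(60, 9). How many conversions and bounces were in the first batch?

Sequential conjugate updates are equivalent to a single update on the pooled data, so total successes = posterior α − prior α and total failures = posterior β − prior β.
Total across both batches: 60−19=41 conversions, 9−4=5 bounces.
Subtract the second batch: 41−21=20 conversions and 5−3=2 bounces.

20 conversions and 2 bounces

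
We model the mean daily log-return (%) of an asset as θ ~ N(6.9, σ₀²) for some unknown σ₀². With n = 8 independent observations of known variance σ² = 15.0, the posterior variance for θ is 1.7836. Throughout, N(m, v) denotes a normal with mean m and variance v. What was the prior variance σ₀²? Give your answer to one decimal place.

σ₀² = 36.6

For the Normal–Normal model with known σ², precisions add: τ_n = τ₀ + n/σ².
So 1/σ₀² = 1/1.7836 − 8/15.0 = 0.560664 − 0.533333 = 0.027331.
Hence σ₀² = 1/0.027331 ≈ 36.6.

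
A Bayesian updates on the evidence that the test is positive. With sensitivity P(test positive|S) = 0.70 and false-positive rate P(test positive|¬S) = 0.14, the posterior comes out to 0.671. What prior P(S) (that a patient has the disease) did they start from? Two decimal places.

In odds form, posterior odds = prior odds × likelihood ratio, so prior odds = posterior odds ÷ LR.
Posterior odds = 0.671/(1−0.671) = 2.0395. LR = 0.70/0.14 = 5.0000.
Prior odds = 2.0395/5.0000 = 0.4079, so P(S) = 0.4079/(1+0.4079) ≈ 0.29.

P(S) = 0.29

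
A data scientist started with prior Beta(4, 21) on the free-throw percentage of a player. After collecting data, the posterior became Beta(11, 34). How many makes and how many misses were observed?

7 makes and 13 misses

Under Beta–binomial conjugacy the posterior parameters are (a+s, b+f).
Match parameters: s=11−4=7, f=34−21=13.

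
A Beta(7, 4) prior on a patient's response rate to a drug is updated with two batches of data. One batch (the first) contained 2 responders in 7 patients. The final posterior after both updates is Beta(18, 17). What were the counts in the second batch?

Because Beta–binomial updating is additive in the counts, the combined data contributed (α_post−α_prior, β_post−β_prior) successes and failures.
Total across both batches: 18−7=11 responders, 17−4=13 non-responders.
Subtract the first batch: 11−2=9 responders and 13−5=8 non-responders.

9 responders and 8 non-responders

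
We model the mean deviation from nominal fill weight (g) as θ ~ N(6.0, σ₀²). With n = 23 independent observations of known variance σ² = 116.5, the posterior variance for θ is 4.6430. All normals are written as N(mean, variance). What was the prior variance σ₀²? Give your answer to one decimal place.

σ₀² = 55.7

For the Normal–Normal model with known σ², precisions add: τ_n = τ₀ + n/σ².
So 1/σ₀² = 1/4.6430 − 23/116.5 = 0.215378 − 0.197425 = 0.017953.
Hence σ₀² = 1/0.017953 ≈ 55.7.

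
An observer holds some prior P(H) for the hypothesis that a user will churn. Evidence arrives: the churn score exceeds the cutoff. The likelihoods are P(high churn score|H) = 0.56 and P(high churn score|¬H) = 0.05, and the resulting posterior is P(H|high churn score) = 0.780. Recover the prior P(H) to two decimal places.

P(H) = 0.24

Bayes' rule in odds form gives O(H|E) = O(H)·[P(E|H)/P(E|¬H)], hence O(H) = O(H|E)/LR.
Posterior odds = 0.780/(1−0.780) = 3.5455. LR = 0.56/0.05 = 11.2000.
Prior odds = 3.5455/11.2000 = 0.3166, so P(H) = 0.3166/(1+0.3166) ≈ 0.24.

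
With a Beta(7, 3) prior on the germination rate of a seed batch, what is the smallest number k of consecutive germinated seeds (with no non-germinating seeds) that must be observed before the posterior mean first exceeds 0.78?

After k germinated seeds and 0 non-germinating seeds the posterior is Beta(7+k, 3), with mean (7+k)/(7+3+k).
Set (7+k)/(10+k) > 0.78 and solve: k > (0.78·10 − 7)/(1 − 0.78) = 3.636.
The smallest integer exceeding 3.636 is 4, and checking k=4: (11)/(14) = 0.7857 > 0.78.

k = 4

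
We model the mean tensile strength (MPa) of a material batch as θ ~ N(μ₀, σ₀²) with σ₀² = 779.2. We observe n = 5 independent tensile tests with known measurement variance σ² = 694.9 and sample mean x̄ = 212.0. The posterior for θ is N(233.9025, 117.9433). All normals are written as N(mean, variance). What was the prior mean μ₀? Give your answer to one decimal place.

The posterior mean is a precision-weighted average: μ_n = (τ₀μ₀ + τ_data·x̄)/(τ₀+τ_data), with τ₀=1/σ₀² and τ_data=n/σ².
Here τ₀ = 1/779.2 = 0.001283 and τ_data = 5/694.9 = 0.007195, so τ_n = 0.008478.
Rearranging for μ₀: μ₀ = (μ_n·τ_n − τ_data·x̄)/τ₀ = (233.9025·0.008478 − 0.007195·212.0) / 0.001283 = 0.457685/0.001283 ≈ 356.7.

μ₀ = 356.7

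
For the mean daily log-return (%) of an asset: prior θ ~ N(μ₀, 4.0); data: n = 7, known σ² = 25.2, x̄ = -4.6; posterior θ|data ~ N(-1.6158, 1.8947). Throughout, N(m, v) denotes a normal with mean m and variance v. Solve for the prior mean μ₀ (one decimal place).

The posterior mean is a precision-weighted average: μ_n = (τ₀μ₀ + τ_data·x̄)/(τ₀+τ_data), with τ₀=1/σ₀² and τ_data=n/σ².
Here τ₀ = 1/4.0 = 0.250000 and τ_data = 7/25.2 = 0.277778, so τ_n = 0.527778.
Rearranging for μ₀: μ₀ = (μ_n·τ_n − τ_data·x̄)/τ₀ = (-1.6158·0.527778 − 0.277778·-4.6) / 0.250000 = 0.424995/0.250000 ≈ 1.7.

μ₀ = 1.7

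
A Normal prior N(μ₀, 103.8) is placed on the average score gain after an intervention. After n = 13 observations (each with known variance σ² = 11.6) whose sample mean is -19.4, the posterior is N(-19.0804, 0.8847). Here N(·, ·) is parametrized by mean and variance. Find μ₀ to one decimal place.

The posterior mean is a precision-weighted average: μ_n = (τ₀μ₀ + τ_data·x̄)/(τ₀+τ_data), with τ₀=1/σ₀² and τ_data=n/σ².
Here τ₀ = 1/103.8 = 0.009634 and τ_data = 13/11.6 = 1.120690, so τ_n = 1.130324.
Rearranging for μ₀: μ₀ = (μ_n·τ_n − τ_data·x̄)/τ₀ = (-19.0804·1.130324 − 1.120690·-19.4) / 0.009634 = 0.174352/0.009634 ≈ 18.1.

μ₀ = 18.1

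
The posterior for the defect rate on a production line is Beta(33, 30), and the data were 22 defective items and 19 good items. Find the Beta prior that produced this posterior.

Beta(11, 11)

A Beta(α, β) prior with s successes and f failures in binomial data gives a Beta(α+s, β+f) posterior.
Subtract the data counts: 33−22=11, 30−19=11.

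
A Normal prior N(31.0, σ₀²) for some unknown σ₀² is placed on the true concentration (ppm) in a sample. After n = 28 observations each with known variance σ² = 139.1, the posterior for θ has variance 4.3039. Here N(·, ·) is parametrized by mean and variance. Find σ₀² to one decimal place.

σ₀² = 32.2

Posterior precision equals prior precision plus data precision: 1/σ_n² = 1/σ₀² + n/σ².
So 1/σ₀² = 1/4.3039 − 28/139.1 = 0.232347 − 0.201294 = 0.031053.
Hence σ₀² = 1/0.031053 ≈ 32.2.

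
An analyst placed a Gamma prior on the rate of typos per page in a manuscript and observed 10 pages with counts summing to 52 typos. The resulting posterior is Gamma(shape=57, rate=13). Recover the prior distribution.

Gamma(shape=5, rate=3)

A Gamma(α, β) prior (rate parametrization) on a Poisson rate with n observations summing to S gives posterior Gamma(α+S, β+n).
So α = 57 − 52 = 5 and β = 13 − 10 = 3.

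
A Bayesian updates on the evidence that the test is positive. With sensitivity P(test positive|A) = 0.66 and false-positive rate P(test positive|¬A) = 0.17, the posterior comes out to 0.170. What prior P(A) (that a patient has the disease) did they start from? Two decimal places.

In odds form, posterior odds = prior odds × likelihood ratio, so prior odds = posterior odds ÷ LR.
Posterior odds = 0.170/(1−0.170) = 0.2048. LR = 0.66/0.17 = 3.8824.
Prior odds = 0.2048/3.8824 = 0.0528, so P(A) = 0.0528/(1+0.0528) ≈ 0.05.

P(A) = 0.05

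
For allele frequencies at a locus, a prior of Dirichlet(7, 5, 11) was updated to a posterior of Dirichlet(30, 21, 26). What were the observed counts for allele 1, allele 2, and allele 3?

counts (23, 16, 15)

For a Dirichlet(α) prior with multinomial counts c, the posterior is Dirichlet(α + c) componentwise.
Counts are posterior − prior componentwise: 30−7=23, 21−5=16, 26−11=15.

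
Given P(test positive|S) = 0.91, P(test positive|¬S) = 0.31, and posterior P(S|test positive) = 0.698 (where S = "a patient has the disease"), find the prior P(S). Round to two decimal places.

Bayes' rule in odds form gives O(S|E) = O(S)·[P(E|S)/P(E|¬S)], hence O(S) = O(S|E)/LR.
Posterior odds = 0.698/(1−0.698) = 2.3113. LR = 0.91/0.31 = 2.9355.
Prior odds = 2.3113/2.9355 = 0.7874, so P(S) = 0.7874/(1+0.7874) ≈ 0.44.

P(S) = 0.44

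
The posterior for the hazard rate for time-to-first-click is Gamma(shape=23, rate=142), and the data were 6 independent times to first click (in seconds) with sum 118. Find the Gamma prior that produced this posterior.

Gamma(shape=17, rate=24)

Gamma–exponential conjugacy: posterior shape = α + n, posterior rate = β + Σtᵢ.
So α = 23 − 6 = 17 and β = 142 − 118 = 24.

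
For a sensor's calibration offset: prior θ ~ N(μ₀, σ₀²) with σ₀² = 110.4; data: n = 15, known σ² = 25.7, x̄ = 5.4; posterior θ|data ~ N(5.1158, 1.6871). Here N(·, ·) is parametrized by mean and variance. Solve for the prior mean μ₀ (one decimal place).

The posterior mean is a precision-weighted average: μ_n = (τ₀μ₀ + τ_data·x̄)/(τ₀+τ_data), with τ₀=1/σ₀² and τ_data=n/σ².
Here τ₀ = 1/110.4 = 0.009058 and τ_data = 15/25.7 = 0.583658, so τ_n = 0.592716.
Rearranging for μ₀: μ₀ = (μ_n·τ_n − τ_data·x̄)/τ₀ = (5.1158·0.592716 − 0.583658·5.4) / 0.009058 = -0.119537/0.009058 ≈ -13.2.

μ₀ = -13.2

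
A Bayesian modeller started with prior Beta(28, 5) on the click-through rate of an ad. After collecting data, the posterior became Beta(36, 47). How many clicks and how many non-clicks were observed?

Under Beta–binomial conjugacy the posterior parameters are (a+s, b+f).
Match parameters: s=36−28=8, f=47−5=42.

8 clicks and 42 non-clicks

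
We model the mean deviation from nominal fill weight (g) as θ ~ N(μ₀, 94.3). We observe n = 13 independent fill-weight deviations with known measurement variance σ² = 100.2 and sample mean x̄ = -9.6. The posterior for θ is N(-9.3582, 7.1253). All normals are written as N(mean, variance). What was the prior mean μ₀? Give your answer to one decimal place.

With known observation variance, the Normal–Normal posterior has precision τ_n = τ₀ + n/σ² and mean μ_n = (τ₀μ₀ + (n/σ²)x̄)/τ_n.
Here τ₀ = 1/94.3 = 0.010604 and τ_data = 13/100.2 = 0.129741, so τ_n = 0.140345.
Rearranging for μ₀: μ₀ = (μ_n·τ_n − τ_data·x̄)/τ₀ = (-9.3582·0.140345 − 0.129741·-9.6) / 0.010604 = -0.067863/0.010604 ≈ -6.4.

μ₀ = -6.4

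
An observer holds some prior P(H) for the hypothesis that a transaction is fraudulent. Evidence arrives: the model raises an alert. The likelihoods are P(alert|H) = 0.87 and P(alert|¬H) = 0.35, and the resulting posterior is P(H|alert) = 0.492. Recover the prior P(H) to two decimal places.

P(H) = 0.28

In odds form, posterior odds = prior odds × likelihood ratio, so prior odds = posterior odds ÷ LR.
Posterior odds = 0.492/(1−0.492) = 0.9685. LR = 0.87/0.35 = 2.4857.
Prior odds = 0.9685/2.4857 = 0.3896, so P(H) = 0.3896/(1+0.3896) ≈ 0.28.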